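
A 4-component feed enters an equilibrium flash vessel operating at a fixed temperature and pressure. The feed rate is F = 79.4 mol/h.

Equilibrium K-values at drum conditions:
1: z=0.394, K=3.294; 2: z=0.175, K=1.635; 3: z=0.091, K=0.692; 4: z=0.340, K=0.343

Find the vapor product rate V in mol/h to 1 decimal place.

V = 53.2 mol/h

Let ψ = V/F and solve Σ zᵢ(Kᵢ−1)/(1+ψ(Kᵢ−1)) = 0.
Feasibility: ΣzᵢKᵢ = 1.764, Σzᵢ/Kᵢ = 1.349 — both > 1, two phases present.
Newton–Raphson from ψ = 0.57:
  ψ = 0.570: g = 0.0822, g' = -0.815 → ψ = 0.671
  ψ = 0.671: g = -0.0008, g' = -0.839 → ψ = 0.670
Converged at ψ = 0.670.
Then V = ψ·F = 0.6699·79.4 = 53.2 mol/h and L = F − V = 26.2 mol/h.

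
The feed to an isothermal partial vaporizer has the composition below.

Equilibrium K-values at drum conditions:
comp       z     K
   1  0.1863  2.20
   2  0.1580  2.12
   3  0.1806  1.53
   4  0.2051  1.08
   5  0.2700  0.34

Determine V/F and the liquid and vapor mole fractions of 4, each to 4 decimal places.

Newton iteration, V/F⁰ = 0.5:
  V/F = 0.5000: g = 0.07863, g' = -0.4812 → V/F = 0.6634
  V/F = 0.6634: g = -0.00461, g' = -0.5495 → V/F = 0.6550
Converged at V/F = 0.6550.
Compositions from xᵢ = zᵢ/(1+V/F(Kᵢ−1)), yᵢ = Kᵢxᵢ:
  1: x = 0.1043, y = 0.2295
  2: x = 0.0911, y = 0.1932
  3: x = 0.1341, y = 0.2051
  4: x = 0.1949, y = 0.2105
  5: x = 0.4756, y = 0.1617

V/F = 0.6550, x_4 = 0.1949, y_4 = 0.2105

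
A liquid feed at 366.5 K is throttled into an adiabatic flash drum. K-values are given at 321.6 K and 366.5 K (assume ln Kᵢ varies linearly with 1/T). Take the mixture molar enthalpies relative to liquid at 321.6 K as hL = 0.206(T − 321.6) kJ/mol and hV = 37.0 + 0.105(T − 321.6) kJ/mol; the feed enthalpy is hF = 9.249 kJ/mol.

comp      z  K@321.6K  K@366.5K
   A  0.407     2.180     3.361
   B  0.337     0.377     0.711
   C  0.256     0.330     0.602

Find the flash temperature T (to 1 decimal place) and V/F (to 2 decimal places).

Adiabatic flash: solve Rachford–Rice at each trial T, then check hF = ψ·hV(T) + (1−ψ)·hL(T).
  T = 321.6 K: K = (2.180, 0.377, 0.330), RR gives ψ = 0.130, H_out = 4.812 kJ/mol
  T = 366.5 K: K = (3.361, 0.711, 0.602), RR gives ψ = 0.945, H_out = 39.938 kJ/mol
  T = 344.1 K: K = (2.747, 0.529, 0.455), RR gives ψ = 0.468, H_out = 20.895 kJ/mol
  T = 332.9 K: K = (2.458, 0.449, 0.390), RR gives ψ = 0.299, H_out = 13.052 kJ/mol
  T = 327.2 K: K = (2.316, 0.412, 0.359), RR gives ψ = 0.215, H_out = 9.000 kJ/mol
  T = 330.0 K: K = (2.385, 0.430, 0.374), RR gives ψ = 0.257, H_out = 11.008 kJ/mol
  T = 328.6 K: K = (2.350, 0.421, 0.366), RR gives ψ = 0.236, H_out = 10.009 kJ/mol
Linear interpolation between T = 327.2 (H_out = 9.000) and T = 328.6 (H_out = 10.009) on hF = 9.249 gives T ≈ 327.5 K, at which ψ = 0.22.

T = 327.5 K, V/F = 0.22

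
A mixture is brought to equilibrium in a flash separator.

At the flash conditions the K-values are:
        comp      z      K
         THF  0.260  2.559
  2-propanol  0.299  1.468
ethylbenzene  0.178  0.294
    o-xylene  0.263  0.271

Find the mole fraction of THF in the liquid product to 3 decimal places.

x_THF = 0.179

Rachford–Rice: g(β) = Σ zᵢ(Kᵢ−1)/(1+β(Kᵢ−1)) = 0.
Check two-phase: ΣzᵢKᵢ = 1.228 > 1 and Σzᵢ/Kᵢ = 1.881 > 1, so g(0) = 0.228 > 0 and g(1) = -0.881 < 0.
Newton iteration, β⁰ = 0.5:
  β = 0.500: g = -0.1547, g' = -0.801 → β = 0.307
  β = 0.307: g = -0.0108, g' = -0.716 → β = 0.292
Converged at β = 0.292.
Compositions from xᵢ = zᵢ/(1+β(Kᵢ−1)), yᵢ = Kᵢxᵢ:
  THF: x = 0.179, y = 0.457
  2-propanol: x = 0.263, y = 0.386
  ethylbenzene: x = 0.224, y = 0.066
  o-xylene: x = 0.334, y = 0.091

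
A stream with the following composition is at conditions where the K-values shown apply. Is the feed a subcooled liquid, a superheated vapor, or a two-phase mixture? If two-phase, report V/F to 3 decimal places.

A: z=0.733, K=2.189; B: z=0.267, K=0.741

superheated vapor

ΣzᵢKᵢ = 1.802; Σzᵢ/Kᵢ = 0.695.
Since Σzᵢ/Kᵢ < 1 the mixture is above its dew point — single vapor phase.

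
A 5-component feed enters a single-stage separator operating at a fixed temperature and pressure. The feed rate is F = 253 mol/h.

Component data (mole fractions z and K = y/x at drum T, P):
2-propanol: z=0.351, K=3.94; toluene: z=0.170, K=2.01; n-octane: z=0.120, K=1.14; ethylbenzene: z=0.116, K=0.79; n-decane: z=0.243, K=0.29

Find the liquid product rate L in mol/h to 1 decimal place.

L = 53.4 mol/h

Newton iteration, ψ⁰ = 0.5:
  ψ = 0.500: g = 0.2529, g' = -0.877 → ψ = 0.788
  ψ = 0.788: g = 0.0006, g' = -0.971 → ψ = 0.789
Converged at ψ = 0.789.
Then V = ψ·F = 0.7891·253 = 199.6 mol/h and L = F − V = 53.4 mol/h.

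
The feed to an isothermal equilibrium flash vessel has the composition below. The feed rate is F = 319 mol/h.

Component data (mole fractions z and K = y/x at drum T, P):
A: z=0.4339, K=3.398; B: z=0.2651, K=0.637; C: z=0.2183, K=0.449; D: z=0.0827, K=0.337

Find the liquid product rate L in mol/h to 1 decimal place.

Iterate (Newton) starting at ψ = 0.5:
  ψ = 0.5000: g = 0.10755, g' = -0.7757 → ψ = 0.6386
  ψ = 0.6386: g = 0.00506, g' = -0.7157 → ψ = 0.6457
Converged at ψ = 0.6457.
Then V = ψ·F = 0.6457·319 = 206.0 mol/h and L = F − V = 113.0 mol/h.

L = 113.0 mol/h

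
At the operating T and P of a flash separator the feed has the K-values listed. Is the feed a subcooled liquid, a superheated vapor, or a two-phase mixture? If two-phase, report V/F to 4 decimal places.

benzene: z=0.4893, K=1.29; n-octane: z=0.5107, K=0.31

subcooled liquid

ΣzᵢKᵢ = 0.7895; Σzᵢ/Kᵢ = 2.0267.
Since ΣzᵢKᵢ < 1 the mixture is below its bubble point — single liquid phase.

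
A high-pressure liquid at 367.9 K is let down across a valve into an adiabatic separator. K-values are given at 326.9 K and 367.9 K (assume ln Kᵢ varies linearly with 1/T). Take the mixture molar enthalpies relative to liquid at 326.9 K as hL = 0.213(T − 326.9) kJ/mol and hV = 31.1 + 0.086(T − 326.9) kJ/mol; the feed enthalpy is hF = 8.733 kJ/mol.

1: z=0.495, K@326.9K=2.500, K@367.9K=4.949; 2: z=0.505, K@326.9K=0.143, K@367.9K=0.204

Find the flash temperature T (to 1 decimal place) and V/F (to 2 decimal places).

T = 329.3 K, V/F = 0.27

Adiabatic flash: solve Rachford–Rice at each trial T, then check hF = ψ·hV(T) + (1−ψ)·hL(T).
  T = 326.9 K: K = (2.500, 0.143), RR gives ψ = 0.241, H_out = 7.493 kJ/mol
  T = 367.9 K: K = (4.949, 0.204), RR gives ψ = 0.494, H_out = 21.524 kJ/mol
  T = 347.4 K: K = (3.589, 0.173), RR gives ψ = 0.403, H_out = 15.856 kJ/mol
  T = 337.1 K: K = (3.009, 0.157), RR gives ψ = 0.336, H_out = 12.193 kJ/mol
  T = 332.0 K: K = (2.747, 0.150), RR gives ψ = 0.293, H_out = 10.020 kJ/mol
  T = 329.4 K: K = (2.619, 0.147), RR gives ψ = 0.268, H_out = 8.784 kJ/mol
  T = 328.1 K: K = (2.557, 0.145), RR gives ψ = 0.254, H_out = 8.126 kJ/mol
Linear interpolation between T = 328.1 (H_out = 8.126) and T = 329.4 (H_out = 8.784) on hF = 8.733 gives T ≈ 329.3 K, at which ψ = 0.27.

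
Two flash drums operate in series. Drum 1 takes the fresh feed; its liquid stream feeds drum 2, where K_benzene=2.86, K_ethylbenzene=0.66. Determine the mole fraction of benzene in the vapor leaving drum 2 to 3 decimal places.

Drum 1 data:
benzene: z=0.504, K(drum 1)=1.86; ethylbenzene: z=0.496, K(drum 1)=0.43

y_benzene (drum 2) = 0.442

Drum 1:
Rachford–Rice: g(ψ₁) = Σ zᵢ(Kᵢ−1)/(1+ψ₁(Kᵢ−1)) = 0.
Feasibility: ΣzᵢKᵢ = 1.151, Σzᵢ/Kᵢ = 1.424 — both > 1, two phases present.
Newton iteration, ψ₁⁰ = 0.41:
  ψ₁ = 0.410: g = -0.0485, g' = -0.478 → ψ₁ = 0.309
  ψ₁ = 0.309: g = -0.0005, g' = -0.470 → ψ₁ = 0.307
Converged at ψ₁ = 0.307.
Drum-1 compositions:
  benzene: x = 0.399, y = 0.741
  ethylbenzene: x = 0.601, y = 0.259
Drum-2 feed = drum-1 liquid: z₂ = (0.3986, 0.6014).
Drum 2:
Rachford–Rice: g(ψ₂) = Σ zᵢ(Kᵢ−1)/(1+ψ₂(Kᵢ−1)) = 0.
g(0) = ΣzᵢKᵢ − 1 = 0.537 and g(1) = 1 − Σzᵢ/Kᵢ = -0.051, so a root lies in (0, 1).
Binary case is linear: z₁(K₁−1)(1+ψ₂(K₂−1)) + z₂(K₂−1)(1+ψ₂(K₁−1)) = 0
⇒ ψ₂ = [z₁(K₁−1)+z₂(K₂−1)] / [−(K₁−1)(K₂−1)] = 0.5369/0.6324 = 0.849
  benzene: x = 0.155, y = 0.442
  ethylbenzene: x = 0.845, y = 0.558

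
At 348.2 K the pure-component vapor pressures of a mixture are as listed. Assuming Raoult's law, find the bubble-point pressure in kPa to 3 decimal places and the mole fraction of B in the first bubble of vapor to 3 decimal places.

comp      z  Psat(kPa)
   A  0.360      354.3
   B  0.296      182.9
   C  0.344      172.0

At the bubble point ψ → 0, so ΣzᵢKᵢ = 1 with Kᵢ = Pᵢˢᵃᵗ/P ⇒ P = ΣzᵢPᵢˢᵃᵗ.
P = 0.360·354.3 + 0.296·182.9 + 0.344·172.0 = 240.854 kPa
yᵢ = zᵢPᵢˢᵃᵗ/P ⇒ y_B = 0.296·182.9/240.854 = 0.225

Pbub = 240.854 kPa, y_B = 0.225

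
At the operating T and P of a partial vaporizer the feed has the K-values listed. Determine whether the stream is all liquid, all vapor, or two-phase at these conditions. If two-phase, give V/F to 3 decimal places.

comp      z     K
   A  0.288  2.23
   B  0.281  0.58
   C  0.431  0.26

ΣzᵢKᵢ = 0.917; Σzᵢ/Kᵢ = 2.271.
Since ΣzᵢKᵢ < 1 the mixture is below its bubble point — single liquid phase.

all liquid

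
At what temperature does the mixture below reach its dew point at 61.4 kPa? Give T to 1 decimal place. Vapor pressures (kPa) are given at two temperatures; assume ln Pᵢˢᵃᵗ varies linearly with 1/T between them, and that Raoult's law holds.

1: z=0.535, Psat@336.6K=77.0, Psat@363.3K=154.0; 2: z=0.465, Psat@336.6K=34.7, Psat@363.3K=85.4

Dew-point temperature: Σzᵢ·P/Pᵢˢᵃᵗ(T) = 1. Interpolate ln Pᵢˢᵃᵗ = aᵢ + bᵢ/T.
  T = 336.6 K: ΣzᵢP/Pᵢˢᵃᵗ = 1.2494
  T = 363.3 K: ΣzᵢP/Pᵢˢᵃᵗ = 0.5476
  T = 350.0 K: ΣzᵢP/Pᵢˢᵃᵗ = 0.8120
  T = 343.3 K: ΣzᵢP/Pᵢˢᵃᵗ = 1.0027
  T = 346.6 K: ΣzᵢP/Pᵢˢᵃᵗ = 0.9027
  T = 345.0 K: ΣzᵢP/Pᵢˢᵃᵗ = 0.9496
Interpolating between 343.3 K and 345.0 K gives T ≈ 343.4 K.

T = 343.4 K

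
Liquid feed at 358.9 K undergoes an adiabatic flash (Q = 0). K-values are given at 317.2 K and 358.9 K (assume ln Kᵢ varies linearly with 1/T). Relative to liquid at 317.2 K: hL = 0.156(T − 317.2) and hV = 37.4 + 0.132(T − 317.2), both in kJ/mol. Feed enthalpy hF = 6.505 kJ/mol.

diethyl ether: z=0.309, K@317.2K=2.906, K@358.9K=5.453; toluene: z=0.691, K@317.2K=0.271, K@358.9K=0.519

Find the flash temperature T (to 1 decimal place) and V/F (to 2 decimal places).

Adiabatic flash: solve Rachford–Rice at each trial T, then check hF = ψ·hV(T) + (1−ψ)·hL(T).
  T = 317.2 K: K = (2.906, 0.271), RR gives ψ = 0.061, H_out = 2.294 kJ/mol
  T = 358.9 K: K = (5.453, 0.519), RR gives ψ = 0.487, H_out = 24.240 kJ/mol
  T = 338.0 K: K = (4.056, 0.382), RR gives ψ = 0.274, H_out = 13.360 kJ/mol
  T = 327.6 K: K = (3.451, 0.324), RR gives ψ = 0.175, H_out = 8.123 kJ/mol
  T = 322.4 K: K = (3.171, 0.297), RR gives ψ = 0.121, H_out = 5.323 kJ/mol
  T = 325.0 K: K = (3.309, 0.310), RR gives ψ = 0.149, H_out = 6.746 kJ/mol
  T = 323.7 K: K = (3.240, 0.303), RR gives ψ = 0.135, H_out = 6.041 kJ/mol
Linear interpolation between T = 323.7 (H_out = 6.041) and T = 325.0 (H_out = 6.746) on hF = 6.505 gives T ≈ 324.6 K, at which ψ = 0.14.

T = 324.6 K, V/F = 0.14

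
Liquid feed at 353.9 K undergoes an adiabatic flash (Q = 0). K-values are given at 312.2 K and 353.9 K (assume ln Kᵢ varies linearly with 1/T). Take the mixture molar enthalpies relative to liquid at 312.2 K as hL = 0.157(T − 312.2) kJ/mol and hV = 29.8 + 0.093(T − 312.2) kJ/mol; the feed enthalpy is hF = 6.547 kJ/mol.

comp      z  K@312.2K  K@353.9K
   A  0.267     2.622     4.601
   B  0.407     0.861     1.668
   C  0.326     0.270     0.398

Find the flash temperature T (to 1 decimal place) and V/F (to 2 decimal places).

T = 313.5 K, V/F = 0.21

Adiabatic flash: solve Rachford–Rice at each trial T, then check hF = ψ·hV(T) + (1−ψ)·hL(T).
  T = 312.2 K: K = (2.622, 0.861, 0.270), RR gives ψ = 0.185, H_out = 5.509 kJ/mol
  T = 353.9 K: K = (4.601, 1.668, 0.398), RR gives ψ = 0.861, H_out = 29.895 kJ/mol
  T = 333.0 K: K = (3.533, 1.222, 0.332), RR gives ψ = 0.578, H_out = 19.707 kJ/mol
  T = 322.6 K: K = (3.058, 1.032, 0.300), RR gives ψ = 0.396, H_out = 13.168 kJ/mol
  T = 317.4 K: K = (2.835, 0.944, 0.285), RR gives ψ = 0.294, H_out = 9.476 kJ/mol
  T = 314.8 K: K = (2.727, 0.902, 0.277), RR gives ψ = 0.240, H_out = 7.528 kJ/mol
  T = 313.5 K: K = (2.674, 0.881, 0.274), RR gives ψ = 0.213, H_out = 6.527 kJ/mol
Linear interpolation between T = 313.5 (H_out = 6.527) and T = 314.8 (H_out = 7.528) on hF = 6.547 gives T ≈ 313.5 K, at which ψ = 0.21.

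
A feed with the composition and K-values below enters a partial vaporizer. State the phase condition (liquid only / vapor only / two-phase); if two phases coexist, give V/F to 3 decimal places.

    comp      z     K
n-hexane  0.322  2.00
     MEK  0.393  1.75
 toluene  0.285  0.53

ΣzᵢKᵢ = 1.483; Σzᵢ/Kᵢ = 0.923.
Since Σzᵢ/Kᵢ < 1 the mixture is above its dew point — single vapor phase.

vapor only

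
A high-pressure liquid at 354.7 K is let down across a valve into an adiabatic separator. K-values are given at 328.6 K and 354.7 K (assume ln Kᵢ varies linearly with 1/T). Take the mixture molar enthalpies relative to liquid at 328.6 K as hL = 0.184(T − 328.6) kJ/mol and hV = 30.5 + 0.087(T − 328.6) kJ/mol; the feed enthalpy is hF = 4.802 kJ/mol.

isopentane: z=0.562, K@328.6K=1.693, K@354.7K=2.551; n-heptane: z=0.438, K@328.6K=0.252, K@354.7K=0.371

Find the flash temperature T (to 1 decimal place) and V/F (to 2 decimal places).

T = 329.7 K, V/F = 0.15

Adiabatic flash: solve Rachford–Rice at each trial T, then check hF = ψ·hV(T) + (1−ψ)·hL(T).
  T = 328.6 K: K = (1.693, 0.252), RR gives ψ = 0.119, H_out = 3.639 kJ/mol
  T = 354.7 K: K = (2.551, 0.371), RR gives ψ = 0.611, H_out = 21.893 kJ/mol
  T = 341.6 K: K = (2.093, 0.308), RR gives ψ = 0.411, H_out = 14.413 kJ/mol
  T = 335.1 K: K = (1.886, 0.279), RR gives ψ = 0.285, H_out = 9.718 kJ/mol
  T = 331.9 K: K = (1.789, 0.266), RR gives ψ = 0.210, H_out = 6.955 kJ/mol
  T = 330.2 K: K = (1.739, 0.259), RR gives ψ = 0.165, H_out = 5.316 kJ/mol
Linear interpolation between T = 328.6 (H_out = 3.639) and T = 330.2 (H_out = 5.316) on hF = 4.802 gives T ≈ 329.7 K, at which ψ = 0.15.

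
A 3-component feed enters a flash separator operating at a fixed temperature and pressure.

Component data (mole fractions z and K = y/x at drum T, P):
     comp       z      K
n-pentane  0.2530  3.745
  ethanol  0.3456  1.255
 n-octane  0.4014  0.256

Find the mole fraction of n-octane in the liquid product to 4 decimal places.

x_n-octane = 0.5621

Material balance + equilibrium reduce to Σ zᵢ(Kᵢ−1)/(1+β(Kᵢ−1)) = 0.
g(0) = ΣzᵢKᵢ − 1 = 0.4840 and g(1) = 1 − Σzᵢ/Kᵢ = -0.9109, so a root lies in (0, 1).
Newton–Raphson from β = 0.5:
  β = 0.5000: g = -0.10466, g' = -0.9197 → β = 0.3862
  β = 0.3862: g = -0.00172, g' = -0.9053 → β = 0.3843
Converged at β = 0.3843.
Compositions from xᵢ = zᵢ/(1+β(Kᵢ−1)), yᵢ = Kᵢxᵢ:
  n-pentane: x = 0.1231, y = 0.4611
  ethanol: x = 0.3148, y = 0.3950
  n-octane: x = 0.5621, y = 0.1439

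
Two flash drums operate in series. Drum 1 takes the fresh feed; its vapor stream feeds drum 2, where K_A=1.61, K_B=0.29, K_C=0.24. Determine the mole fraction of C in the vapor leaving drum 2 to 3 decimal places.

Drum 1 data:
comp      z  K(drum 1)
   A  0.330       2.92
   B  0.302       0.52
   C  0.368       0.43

Drum 1:
Material balance + equilibrium reduce to Σ zᵢ(Kᵢ−1)/(1+ψ₁(Kᵢ−1)) = 0.
Check two-phase: ΣzᵢKᵢ = 1.279 > 1 and Σzᵢ/Kᵢ = 1.550 > 1, so g(0) = 0.279 > 0 and g(1) = -0.550 < 0.
Newton iteration, ψ₁⁰ = 0.47:
  ψ₁ = 0.470: g = -0.1407, g' = -0.675 → ψ₁ = 0.262
  ψ₁ = 0.262: g = 0.0094, g' = -0.795 → ψ₁ = 0.274
Converged at ψ₁ = 0.274.
Drum-1 compositions:
  A: x = 0.216, y = 0.632
  B: x = 0.348, y = 0.181
  C: x = 0.436, y = 0.187
Drum-2 feed = drum-1 vapor: z₂ = (0.6317, 0.1808, 0.1875).
Drum 2:
Let ψ₂ = V/F and solve Σ zᵢ(Kᵢ−1)/(1+ψ₂(Kᵢ−1)) = 0.
g(0) = ΣzᵢKᵢ − 1 = 0.115 and g(1) = 1 − Σzᵢ/Kᵢ = -0.797, so a root lies in (0, 1).
Newton iteration, ψ₂⁰ = 0.5:
  ψ₂ = 0.500: g = -0.1335, g' = -0.639 → ψ₂ = 0.291
  ψ₂ = 0.291: g = -0.0174, g' = -0.493 → ψ₂ = 0.256
  ψ₂ = 0.256: g = -0.0003, g' = -0.479 → ψ₂ = 0.255
Converged at ψ₂ = 0.255.
  A: x = 0.547, y = 0.880
  B: x = 0.221, y = 0.064
  C: x = 0.233, y = 0.056

y_C (drum 2) = 0.056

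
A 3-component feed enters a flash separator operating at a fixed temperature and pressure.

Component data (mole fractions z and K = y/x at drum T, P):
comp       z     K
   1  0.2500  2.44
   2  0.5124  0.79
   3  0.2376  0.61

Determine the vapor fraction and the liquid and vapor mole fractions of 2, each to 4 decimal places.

ψ = 0.4041, x_2 = 0.5599, y_2 = 0.4423

Let ψ = V/F and solve Σ zᵢ(Kᵢ−1)/(1+ψ(Kᵢ−1)) = 0.
g(0) = ΣzᵢKᵢ − 1 = 0.1597 and g(1) = 1 − Σzᵢ/Kᵢ = -0.1406, so a root lies in (0, 1).
Newton–Raphson from ψ = 0.5:
  ψ = 0.5000: g = -0.02604, g' = -0.2592 → ψ = 0.3996
  ψ = 0.3996: g = 0.00129, g' = -0.2865 → ψ = 0.4041
Converged at ψ = 0.4041.
Compositions from xᵢ = zᵢ/(1+ψ(Kᵢ−1)), yᵢ = Kᵢxᵢ:
  1: x = 0.1580, y = 0.3856
  2: x = 0.5599, y = 0.4423
  3: x = 0.2820, y = 0.1720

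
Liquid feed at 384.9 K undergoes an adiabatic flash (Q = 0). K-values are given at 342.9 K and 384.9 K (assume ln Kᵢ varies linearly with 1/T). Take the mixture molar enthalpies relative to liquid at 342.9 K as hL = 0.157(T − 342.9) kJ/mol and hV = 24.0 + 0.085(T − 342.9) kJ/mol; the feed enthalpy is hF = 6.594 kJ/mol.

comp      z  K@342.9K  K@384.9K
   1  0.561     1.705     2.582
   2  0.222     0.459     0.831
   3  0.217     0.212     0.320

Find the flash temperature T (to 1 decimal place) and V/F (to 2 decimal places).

T = 345.0 K, V/F = 0.26

Adiabatic flash: solve Rachford–Rice at each trial T, then check hF = ψ·hV(T) + (1−ψ)·hL(T).
  T = 342.9 K: K = (1.705, 0.459, 0.212), RR gives ψ = 0.218, H_out = 5.242 kJ/mol
  T = 384.9 K: K = (2.582, 0.831, 0.320), RR gives ψ = 0.832, H_out = 24.038 kJ/mol
  T = 363.9 K: K = (2.123, 0.628, 0.264), RR gives ψ = 0.576, H_out = 16.254 kJ/mol
  T = 353.4 K: K = (1.909, 0.540, 0.237), RR gives ψ = 0.418, H_out = 11.360 kJ/mol
  T = 348.1 K: K = (1.805, 0.498, 0.224), RR gives ψ = 0.324, H_out = 8.475 kJ/mol
  T = 345.5 K: K = (1.755, 0.478, 0.218), RR gives ψ = 0.273, H_out = 6.917 kJ/mol
  T = 344.2 K: K = (1.730, 0.469, 0.215), RR gives ψ = 0.246, H_out = 6.095 kJ/mol
Linear interpolation between T = 344.2 (H_out = 6.095) and T = 345.5 (H_out = 6.917) on hF = 6.594 gives T ≈ 345.0 K, at which ψ = 0.26.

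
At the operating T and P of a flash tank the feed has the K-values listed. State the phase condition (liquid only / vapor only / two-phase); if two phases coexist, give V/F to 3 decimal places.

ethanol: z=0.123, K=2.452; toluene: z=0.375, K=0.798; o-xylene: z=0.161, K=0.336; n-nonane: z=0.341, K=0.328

ΣzᵢKᵢ = 0.767; Σzᵢ/Kᵢ = 2.039.
Since ΣzᵢKᵢ < 1 the mixture is below its bubble point — single liquid phase.

liquid only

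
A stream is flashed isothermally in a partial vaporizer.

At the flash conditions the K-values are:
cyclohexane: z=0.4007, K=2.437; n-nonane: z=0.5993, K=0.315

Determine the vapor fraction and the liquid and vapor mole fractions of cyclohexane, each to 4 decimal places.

Let ψ = V/F and solve Σ zᵢ(Kᵢ−1)/(1+ψ(Kᵢ−1)) = 0.
Feasibility: ΣzᵢKᵢ = 1.1653, Σzᵢ/Kᵢ = 2.0670 — both > 1, two phases present.
Binary case is linear: z₁(K₁−1)(1+ψ(K₂−1)) + z₂(K₂−1)(1+ψ(K₁−1)) = 0
⇒ ψ = [z₁(K₁−1)+z₂(K₂−1)] / [−(K₁−1)(K₂−1)] = 0.16529/0.98434 = 0.1679
Compositions from xᵢ = zᵢ/(1+ψ(Kᵢ−1)), yᵢ = Kᵢxᵢ:
  cyclohexane: x = 0.3228, y = 0.7867
  n-nonane: x = 0.6772, y = 0.2133

ψ = 0.1679, x_cyclohexane = 0.3228, y_cyclohexane = 0.7867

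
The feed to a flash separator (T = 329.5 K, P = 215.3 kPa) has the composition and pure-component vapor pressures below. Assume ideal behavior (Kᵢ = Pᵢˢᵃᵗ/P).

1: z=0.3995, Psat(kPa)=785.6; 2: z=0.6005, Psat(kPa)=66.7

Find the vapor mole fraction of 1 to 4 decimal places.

y_1 = 0.7542

Raoult's law: Kᵢ = Pᵢˢᵃᵗ/P = Pᵢˢᵃᵗ/215.3.
  K_1 = 785.6/215.3 = 3.648862, K_2 = 66.7/215.3 = 0.309800
Iterate (Newton) starting at V/F = 0.47:
  V/F = 0.4700: g = -0.14210, g' = -1.1829 → V/F = 0.3499
  V/F = 0.3499: g = 0.00280, g' = -1.2523 → V/F = 0.3521
Converged at V/F = 0.3521.
Compositions from xᵢ = zᵢ/(1+V/F(Kᵢ−1)), yᵢ = Kᵢxᵢ:
  1: x = 0.2067, y = 0.7542
  2: x = 0.7933, y = 0.2458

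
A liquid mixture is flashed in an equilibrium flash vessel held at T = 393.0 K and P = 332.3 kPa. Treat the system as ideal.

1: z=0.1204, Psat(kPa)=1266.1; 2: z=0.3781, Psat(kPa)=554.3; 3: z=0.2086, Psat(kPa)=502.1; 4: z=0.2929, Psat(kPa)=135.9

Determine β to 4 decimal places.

β = 0.8284

Raoult's law: Kᵢ = Pᵢˢᵃᵗ/P = Pᵢˢᵃᵗ/332.3.
  K_1 = 1266.1/332.3 = 3.810111, K_2 = 554.3/332.3 = 1.668071, K_3 = 502.1/332.3 = 1.510984, K_4 = 135.9/332.3 = 0.408968
Material balance + equilibrium reduce to Σ zᵢ(Kᵢ−1)/(1+β(Kᵢ−1)) = 0.
g(0) = ΣzᵢKᵢ − 1 = 0.5244 and g(1) = 1 − Σzᵢ/Kᵢ = -0.1125, so a root lies in (0, 1).
Newton–Raphson from β = 0.69:
  β = 0.6900: g = 0.07450, g' = -0.5107 → β = 0.8359
  β = 0.8359: g = -0.00434, g' = -0.5807 → β = 0.8284
Converged at β = 0.8284.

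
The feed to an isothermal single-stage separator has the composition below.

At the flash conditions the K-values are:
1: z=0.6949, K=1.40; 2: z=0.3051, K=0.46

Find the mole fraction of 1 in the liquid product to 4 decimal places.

x_1 = 0.5745

Binary case is linear: z₁(K₁−1)(1+ψ(K₂−1)) + z₂(K₂−1)(1+ψ(K₁−1)) = 0
⇒ ψ = [z₁(K₁−1)+z₂(K₂−1)] / [−(K₁−1)(K₂−1)] = 0.11321/0.21600 = 0.5241
Compositions from xᵢ = zᵢ/(1+ψ(Kᵢ−1)), yᵢ = Kᵢxᵢ:
  1: x = 0.5745, y = 0.8043
  2: x = 0.4255, y = 0.1957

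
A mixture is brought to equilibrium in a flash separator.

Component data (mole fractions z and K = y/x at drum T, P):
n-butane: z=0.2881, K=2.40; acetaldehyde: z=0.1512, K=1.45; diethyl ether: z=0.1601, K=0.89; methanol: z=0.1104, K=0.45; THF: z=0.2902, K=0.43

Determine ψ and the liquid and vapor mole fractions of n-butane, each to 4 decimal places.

Let ψ = V/F and solve Σ zᵢ(Kᵢ−1)/(1+ψ(Kᵢ−1)) = 0.
Check two-phase: ΣzᵢKᵢ = 1.2276 > 1 and Σzᵢ/Kᵢ = 1.3244 > 1, so g(0) = 0.2276 > 0 and g(1) = -0.3244 < 0.
Newton iteration, ψ⁰ = 0.5:
  ψ = 0.5000: g = -0.04093, g' = -0.4659 → ψ = 0.4121
Converged at ψ = 0.4121.
Compositions from xᵢ = zᵢ/(1+ψ(Kᵢ−1)), yᵢ = Kᵢxᵢ:
  n-butane: x = 0.1827, y = 0.4385
  acetaldehyde: x = 0.1275, y = 0.1849
  diethyl ether: x = 0.1677, y = 0.1493
  methanol: x = 0.1428, y = 0.0642
  THF: x = 0.3793, y = 0.1631

ψ = 0.4121, x_n-butane = 0.1827, y_n-butane = 0.4385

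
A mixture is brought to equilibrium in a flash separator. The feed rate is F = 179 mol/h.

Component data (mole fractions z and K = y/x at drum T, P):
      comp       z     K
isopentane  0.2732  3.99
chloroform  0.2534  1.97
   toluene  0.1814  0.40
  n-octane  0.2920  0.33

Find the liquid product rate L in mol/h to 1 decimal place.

Let ψ = V/F and solve Σ zᵢ(Kᵢ−1)/(1+ψ(Kᵢ−1)) = 0.
Feasibility: ΣzᵢKᵢ = 1.7582, Σzᵢ/Kᵢ = 1.5354 — both > 1, two phases present.
Iterate (Newton) starting at ψ = 0.5:
  ψ = 0.5000: g = 0.04324, g' = -0.9302 → ψ = 0.5465
  ψ = 0.5465: g = 0.00018, g' = -0.9247 → ψ = 0.5467
Converged at ψ = 0.5467.
Then V = ψ·F = 0.5467·179 = 97.9 mol/h and L = F − V = 81.1 mol/h.

L = 81.1 mol/h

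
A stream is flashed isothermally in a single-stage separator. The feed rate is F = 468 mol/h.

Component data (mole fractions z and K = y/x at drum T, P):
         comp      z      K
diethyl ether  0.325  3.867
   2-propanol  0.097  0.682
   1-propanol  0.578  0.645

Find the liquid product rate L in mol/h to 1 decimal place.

L = 143.4 mol/h

Newton iteration, ψ⁰ = 0.62:
  ψ = 0.620: g = 0.0339, g' = -0.481 → ψ = 0.691
  ψ = 0.691: g = 0.0013, g' = -0.445 → ψ = 0.694
Converged at ψ = 0.694.
Then V = ψ·F = 0.6936·468 = 324.6 mol/h and L = F − V = 143.4 mol/h.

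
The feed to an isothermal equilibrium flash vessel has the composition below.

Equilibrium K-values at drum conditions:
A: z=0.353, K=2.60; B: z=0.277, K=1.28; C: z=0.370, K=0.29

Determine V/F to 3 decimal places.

V/F = 0.465

Rachford–Rice: g(V/F) = Σ zᵢ(Kᵢ−1)/(1+V/F(Kᵢ−1)) = 0.
Check two-phase: ΣzᵢKᵢ = 1.380 > 1 and Σzᵢ/Kᵢ = 1.628 > 1, so g(0) = 0.380 > 0 and g(1) = -0.628 < 0.
Iterate (Newton) starting at V/F = 0.64:
  V/F = 0.640: g = -0.1367, g' = -0.863 → V/F = 0.482
  V/F = 0.482: g = -0.0119, g' = -0.736 → V/F = 0.465
Converged at V/F = 0.465.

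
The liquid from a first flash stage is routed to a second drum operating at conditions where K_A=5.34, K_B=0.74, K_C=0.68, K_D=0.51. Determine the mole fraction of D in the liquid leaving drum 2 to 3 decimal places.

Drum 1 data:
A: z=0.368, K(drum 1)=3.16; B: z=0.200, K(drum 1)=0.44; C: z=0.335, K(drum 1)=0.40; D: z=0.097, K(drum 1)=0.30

Drum 1:
Rachford–Rice: g(ψ₁) = Σ zᵢ(Kᵢ−1)/(1+ψ₁(Kᵢ−1)) = 0.
g(0) = ΣzᵢKᵢ − 1 = 0.414 and g(1) = 1 − Σzᵢ/Kᵢ = -0.732, so a root lies in (0, 1).
Newton iteration, ψ₁⁰ = 0.5:
  ψ₁ = 0.500: g = -0.1650, g' = -0.876 → ψ₁ = 0.312
  ψ₁ = 0.312: g = 0.0052, g' = -0.965 → ψ₁ = 0.317
Converged at ψ₁ = 0.317.
Drum-1 compositions:
  A: x = 0.218, y = 0.690
  B: x = 0.243, y = 0.107
  C: x = 0.414, y = 0.165
  D: x = 0.125, y = 0.037
Drum-2 feed = drum-1 liquid: z₂ = (0.2184, 0.2432, 0.4137, 0.1247).
Drum 2:
Material balance + equilibrium reduce to Σ zᵢ(Kᵢ−1)/(1+ψ₂(Kᵢ−1)) = 0.
Feasibility: ΣzᵢKᵢ = 1.691, Σzᵢ/Kᵢ = 1.222 — both > 1, two phases present.
Newton–Raphson from ψ₂ = 0.68:
  ψ₂ = 0.680: g = -0.0978, g' = -0.424 → ψ₂ = 0.450
  ψ₂ = 0.450: g = 0.0166, g' = -0.600 → ψ₂ = 0.477
  ψ₂ = 0.477: g = 0.0005, g' = -0.568 → ψ₂ = 0.478
Converged at ψ₂ = 0.478.
  A: x = 0.071, y = 0.379
  B: x = 0.278, y = 0.206
  C: x = 0.488, y = 0.332
  D: x = 0.163, y = 0.083

x_D (drum 2) = 0.163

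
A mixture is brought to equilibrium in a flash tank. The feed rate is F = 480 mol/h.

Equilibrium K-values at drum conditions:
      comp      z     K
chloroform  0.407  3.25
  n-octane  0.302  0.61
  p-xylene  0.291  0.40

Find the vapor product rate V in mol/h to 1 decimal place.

V = 263.2 mol/h

Rachford–Rice: g(ψ) = Σ zᵢ(Kᵢ−1)/(1+ψ(Kᵢ−1)) = 0.
Feasibility: ΣzᵢKᵢ = 1.623, Σzᵢ/Kᵢ = 1.348 — both > 1, two phases present.
Iterate (Newton) starting at ψ = 0.5:
  ψ = 0.500: g = 0.0352, g' = -0.741 → ψ = 0.548
Converged at ψ = 0.548.
Then V = ψ·F = 0.5482·480 = 263.2 mol/h and L = F − V = 216.8 mol/h.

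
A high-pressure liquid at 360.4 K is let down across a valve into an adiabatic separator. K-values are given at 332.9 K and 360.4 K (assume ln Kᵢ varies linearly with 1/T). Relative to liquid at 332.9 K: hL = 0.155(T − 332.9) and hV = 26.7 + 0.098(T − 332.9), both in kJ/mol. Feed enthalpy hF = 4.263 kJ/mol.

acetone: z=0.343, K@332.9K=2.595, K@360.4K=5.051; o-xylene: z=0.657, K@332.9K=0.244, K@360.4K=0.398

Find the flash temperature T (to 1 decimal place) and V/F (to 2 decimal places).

Adiabatic flash: solve Rachford–Rice at each trial T, then check hF = ψ·hV(T) + (1−ψ)·hL(T).
  T = 332.9 K: K = (2.595, 0.244), RR gives ψ = 0.042, H_out = 1.116 kJ/mol
  T = 360.4 K: K = (5.051, 0.398), RR gives ψ = 0.408, H_out = 14.506 kJ/mol
  T = 346.6 K: K = (3.664, 0.314), RR gives ψ = 0.254, H_out = 8.698 kJ/mol
  T = 339.8 K: K = (3.098, 0.278), RR gives ψ = 0.162, H_out = 5.329 kJ/mol
  T = 336.4 K: K = (2.842, 0.261), RR gives ψ = 0.107, H_out = 3.386 kJ/mol
  T = 338.1 K: K = (2.968, 0.269), RR gives ψ = 0.136, H_out = 4.385 kJ/mol
Linear interpolation between T = 336.4 (H_out = 3.386) and T = 338.1 (H_out = 4.385) on hF = 4.263 gives T ≈ 337.9 K, at which ψ = 0.13.

T = 337.9 K, V/F = 0.13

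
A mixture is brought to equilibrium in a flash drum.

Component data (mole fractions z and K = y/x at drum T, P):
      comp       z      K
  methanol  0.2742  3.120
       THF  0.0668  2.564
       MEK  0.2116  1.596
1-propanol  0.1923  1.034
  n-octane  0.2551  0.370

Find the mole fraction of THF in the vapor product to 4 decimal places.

Let β = V/F and solve Σ zᵢ(Kᵢ−1)/(1+β(Kᵢ−1)) = 0.
Feasibility: ΣzᵢKᵢ = 1.6577, Σzᵢ/Kᵢ = 1.1220 — both > 1, two phases present.
Newton iteration, β⁰ = 0.5:
  β = 0.5000: g = 0.20979, g' = -0.6025 → β = 0.8482
  β = 0.8482: g = -0.00239, g' = -0.6879 → β = 0.8447
Converged at β = 0.8447.
Compositions from xᵢ = zᵢ/(1+β(Kᵢ−1)), yᵢ = Kᵢxᵢ:
  methanol: x = 0.0983, y = 0.3065
  THF: x = 0.0288, y = 0.0738
  MEK: x = 0.1407, y = 0.2246
  1-propanol: x = 0.1869, y = 0.1933
  n-octane: x = 0.5453, y = 0.2018

y_THF = 0.0738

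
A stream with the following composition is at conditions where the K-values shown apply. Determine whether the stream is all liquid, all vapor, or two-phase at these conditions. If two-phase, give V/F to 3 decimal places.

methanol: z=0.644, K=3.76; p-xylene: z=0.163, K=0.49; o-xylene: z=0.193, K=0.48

all vapor

ΣzᵢKᵢ = 2.594; Σzᵢ/Kᵢ = 0.906.
Since Σzᵢ/Kᵢ < 1 the mixture is above its dew point — single vapor phase.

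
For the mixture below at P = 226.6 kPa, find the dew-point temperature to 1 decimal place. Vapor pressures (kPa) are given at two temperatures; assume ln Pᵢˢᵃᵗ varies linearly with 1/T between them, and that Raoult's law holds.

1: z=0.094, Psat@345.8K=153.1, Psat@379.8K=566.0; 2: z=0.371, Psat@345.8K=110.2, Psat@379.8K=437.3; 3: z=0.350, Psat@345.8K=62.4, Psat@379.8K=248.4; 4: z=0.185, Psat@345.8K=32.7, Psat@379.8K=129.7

T = 376.1 K

Dew-point temperature: Σzᵢ·P/Pᵢˢᵃᵗ(T) = 1. Interpolate ln Pᵢˢᵃᵗ = aᵢ + bᵢ/T.
  T = 345.8 K: ΣzᵢP/Pᵢˢᵃᵗ = 3.4550
  T = 379.8 K: ΣzᵢP/Pᵢˢᵃᵗ = 0.8724
  T = 362.8 K: ΣzᵢP/Pᵢˢᵃᵗ = 1.6810
  T = 371.3 K: ΣzᵢP/Pᵢˢᵃᵗ = 1.2019
  T = 375.6 K: ΣzᵢP/Pᵢˢᵃᵗ = 1.0202
  T = 377.7 K: ΣzᵢP/Pᵢˢᵃᵗ = 0.9430
Interpolating between 375.6 K and 377.7 K gives T ≈ 376.1 K.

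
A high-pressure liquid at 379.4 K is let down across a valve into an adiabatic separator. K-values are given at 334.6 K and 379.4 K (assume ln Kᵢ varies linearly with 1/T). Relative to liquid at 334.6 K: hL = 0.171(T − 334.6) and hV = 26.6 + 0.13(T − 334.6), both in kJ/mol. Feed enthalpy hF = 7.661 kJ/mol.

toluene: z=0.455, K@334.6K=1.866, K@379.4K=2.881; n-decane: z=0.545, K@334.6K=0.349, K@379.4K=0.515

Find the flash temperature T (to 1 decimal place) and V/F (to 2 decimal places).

Adiabatic flash: solve Rachford–Rice at each trial T, then check hF = ψ·hV(T) + (1−ψ)·hL(T).
  T = 334.6 K: K = (1.866, 0.349), RR gives ψ = 0.070, H_out = 1.851 kJ/mol
  T = 379.4 K: K = (2.881, 0.515), RR gives ψ = 0.648, H_out = 23.717 kJ/mol
  T = 357.0 K: K = (2.350, 0.429), RR gives ψ = 0.393, H_out = 13.936 kJ/mol
  T = 345.8 K: K = (2.102, 0.388), RR gives ψ = 0.249, H_out = 8.433 kJ/mol
  T = 340.2 K: K = (1.982, 0.368), RR gives ψ = 0.166, H_out = 5.328 kJ/mol
  T = 343.0 K: K = (2.042, 0.378), RR gives ψ = 0.209, H_out = 6.919 kJ/mol
  T = 344.4 K: K = (2.072, 0.383), RR gives ψ = 0.229, H_out = 7.685 kJ/mol
Linear interpolation between T = 343.0 (H_out = 6.919) and T = 344.4 (H_out = 7.685) on hF = 7.661 gives T ≈ 344.4 K, at which ψ = 0.23.

T = 344.4 K, V/F = 0.23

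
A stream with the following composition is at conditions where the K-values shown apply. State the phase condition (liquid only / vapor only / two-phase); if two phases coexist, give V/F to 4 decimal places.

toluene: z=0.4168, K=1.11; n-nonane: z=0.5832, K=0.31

ΣzᵢKᵢ = 0.6434; Σzᵢ/Kᵢ = 2.2568.
Since ΣzᵢKᵢ < 1 the mixture is below its bubble point — single liquid phase.

liquid only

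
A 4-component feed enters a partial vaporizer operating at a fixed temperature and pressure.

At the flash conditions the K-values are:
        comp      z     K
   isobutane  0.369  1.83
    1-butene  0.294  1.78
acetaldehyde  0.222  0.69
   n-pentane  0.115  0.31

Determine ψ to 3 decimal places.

ψ = 0.909

Rachford–Rice: g(ψ) = Σ zᵢ(Kᵢ−1)/(1+ψ(Kᵢ−1)) = 0.
g(0) = ΣzᵢKᵢ − 1 = 0.387 and g(1) = 1 − Σzᵢ/Kᵢ = -0.060, so a root lies in (0, 1).
Newton–Raphson from ψ = 0.4:
  ψ = 0.400: g = 0.2166, g' = -0.379 → ψ = 0.971
  ψ = 0.971: g = -0.0386, g' = -0.682 → ψ = 0.914
  ψ = 0.914: g = -0.0029, g' = -0.586 → ψ = 0.909
Converged at ψ = 0.909.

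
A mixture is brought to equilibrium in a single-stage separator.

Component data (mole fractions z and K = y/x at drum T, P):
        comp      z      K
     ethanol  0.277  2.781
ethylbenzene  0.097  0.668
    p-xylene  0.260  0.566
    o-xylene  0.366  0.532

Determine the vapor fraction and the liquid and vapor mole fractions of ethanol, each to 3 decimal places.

Let ψ = V/F and solve Σ zᵢ(Kᵢ−1)/(1+ψ(Kᵢ−1)) = 0.
g(0) = ΣzᵢKᵢ − 1 = 0.177 and g(1) = 1 − Σzᵢ/Kᵢ = -0.392, so a root lies in (0, 1).
Newton–Raphson from ψ = 0.5:
  ψ = 0.500: g = -0.1454, g' = -0.478 → ψ = 0.196
  ψ = 0.196: g = 0.0195, g' = -0.651 → ψ = 0.226
Converged at ψ = 0.226.
Compositions from xᵢ = zᵢ/(1+ψ(Kᵢ−1)), yᵢ = Kᵢxᵢ:
  ethanol: x = 0.197, y = 0.549
  ethylbenzene: x = 0.105, y = 0.070
  p-xylene: x = 0.288, y = 0.163
  o-xylene: x = 0.409, y = 0.218

ψ = 0.226, x_ethanol = 0.197, y_ethanol = 0.549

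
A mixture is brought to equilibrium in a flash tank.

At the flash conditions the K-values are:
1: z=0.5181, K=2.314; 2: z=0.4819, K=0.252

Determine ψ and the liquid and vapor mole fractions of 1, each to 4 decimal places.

ψ = 0.3259, x_1 = 0.3628, y_1 = 0.8394

Newton iteration, ψ⁰ = 0.49:
  ψ = 0.4900: g = -0.15488, g' = -1.0029 → ψ = 0.3356
  ψ = 0.3356: g = -0.00880, g' = -0.9115 → ψ = 0.3259
Converged at ψ = 0.3259.
Compositions from xᵢ = zᵢ/(1+ψ(Kᵢ−1)), yᵢ = Kᵢxᵢ:
  1: x = 0.3628, y = 0.8394
  2: x = 0.6372, y = 0.1606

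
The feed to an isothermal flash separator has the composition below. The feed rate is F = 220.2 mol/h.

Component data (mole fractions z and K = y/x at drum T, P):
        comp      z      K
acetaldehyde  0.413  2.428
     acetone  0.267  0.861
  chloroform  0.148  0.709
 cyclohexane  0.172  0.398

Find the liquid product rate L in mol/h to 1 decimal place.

Material balance + equilibrium reduce to Σ zᵢ(Kᵢ−1)/(1+ψ(Kᵢ−1)) = 0.
g(0) = ΣzᵢKᵢ − 1 = 0.406 and g(1) = 1 − Σzᵢ/Kᵢ = -0.121, so a root lies in (0, 1).
Iterate (Newton) starting at ψ = 0.44:
  ψ = 0.440: g = 0.1324, g' = -0.455 → ψ = 0.731
  ψ = 0.731: g = 0.0077, g' = -0.427 → ψ = 0.749
Converged at ψ = 0.749.
Then V = ψ·F = 0.7488·220.2 = 164.9 mol/h and L = F − V = 55.3 mol/h.

L = 55.3 mol/h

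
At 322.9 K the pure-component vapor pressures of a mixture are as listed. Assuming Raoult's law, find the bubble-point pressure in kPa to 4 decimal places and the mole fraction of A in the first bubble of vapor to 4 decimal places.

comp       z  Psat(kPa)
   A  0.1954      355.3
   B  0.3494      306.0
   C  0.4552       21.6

Pbub = 186.1743 kPa, y_A = 0.3729

At the bubble point ψ → 0, so ΣzᵢKᵢ = 1 with Kᵢ = Pᵢˢᵃᵗ/P ⇒ P = ΣzᵢPᵢˢᵃᵗ.
P = 0.1954·355.3 + 0.3494·306.0 + 0.4552·21.6 = 186.1743 kPa
yᵢ = zᵢPᵢˢᵃᵗ/P ⇒ y_A = 0.1954·355.3/186.1743 = 0.3729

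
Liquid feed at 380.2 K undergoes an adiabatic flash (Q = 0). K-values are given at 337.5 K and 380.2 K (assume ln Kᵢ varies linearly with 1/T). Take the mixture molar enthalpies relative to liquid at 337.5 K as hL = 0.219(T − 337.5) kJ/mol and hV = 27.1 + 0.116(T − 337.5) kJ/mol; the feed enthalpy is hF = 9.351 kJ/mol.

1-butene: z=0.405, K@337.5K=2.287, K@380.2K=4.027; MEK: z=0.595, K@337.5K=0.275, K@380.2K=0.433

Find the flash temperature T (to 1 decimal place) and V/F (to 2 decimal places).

Adiabatic flash: solve Rachford–Rice at each trial T, then check hF = ψ·hV(T) + (1−ψ)·hL(T).
  T = 337.5 K: K = (2.287, 0.275), RR gives ψ = 0.096, H_out = 2.610 kJ/mol
  T = 380.2 K: K = (4.027, 0.433), RR gives ψ = 0.518, H_out = 21.105 kJ/mol
  T = 358.9 K: K = (3.088, 0.350), RR gives ψ = 0.338, H_out = 13.104 kJ/mol
  T = 348.2 K: K = (2.670, 0.311), RR gives ψ = 0.232, H_out = 8.370 kJ/mol
  T = 353.5 K: K = (2.873, 0.330), RR gives ψ = 0.287, H_out = 10.807 kJ/mol
  T = 350.9 K: K = (2.772, 0.321), RR gives ψ = 0.261, H_out = 9.638 kJ/mol
  T = 349.5 K: K = (2.719, 0.316), RR gives ψ = 0.246, H_out = 8.988 kJ/mol
Linear interpolation between T = 349.5 (H_out = 8.988) and T = 350.9 (H_out = 9.638) on hF = 9.351 gives T ≈ 350.3 K, at which ψ = 0.25.

T = 350.3 K, V/F = 0.25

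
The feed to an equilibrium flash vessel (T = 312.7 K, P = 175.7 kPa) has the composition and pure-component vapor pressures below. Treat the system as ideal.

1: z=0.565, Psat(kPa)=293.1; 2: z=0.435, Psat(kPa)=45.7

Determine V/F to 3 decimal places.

Raoult's law: Kᵢ = Pᵢˢᵃᵗ/P = Pᵢˢᵃᵗ/175.7.
  K_1 = 293.1/175.7 = 1.66818, K_2 = 45.7/175.7 = 0.26010
Newton–Raphson from V/F = 0.31:
  V/F = 0.310: g = -0.1049, g' = -0.574 → V/F = 0.127
  V/F = 0.127: g = -0.0074, g' = -0.504 → V/F = 0.113
Converged at V/F = 0.113.

V/F = 0.113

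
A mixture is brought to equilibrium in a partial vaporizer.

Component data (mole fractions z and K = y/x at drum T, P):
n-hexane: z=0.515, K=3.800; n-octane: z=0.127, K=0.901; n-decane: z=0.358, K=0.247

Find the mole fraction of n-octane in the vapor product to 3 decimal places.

y_n-octane = 0.122

Rachford–Rice: g(V/F) = Σ zᵢ(Kᵢ−1)/(1+V/F(Kᵢ−1)) = 0.
Feasibility: ΣzᵢKᵢ = 2.160, Σzᵢ/Kᵢ = 1.726 — both > 1, two phases present.
Newton–Raphson from V/F = 0.5:
  V/F = 0.500: g = 0.1552, g' = -1.225 → V/F = 0.627
  V/F = 0.627: g = -0.0005, g' = -1.261 → V/F = 0.626
Converged at V/F = 0.626.
Compositions from xᵢ = zᵢ/(1+V/F(Kᵢ−1)), yᵢ = Kᵢxᵢ:
  n-hexane: x = 0.187, y = 0.711
  n-octane: x = 0.135, y = 0.122
  n-decane: x = 0.678, y = 0.167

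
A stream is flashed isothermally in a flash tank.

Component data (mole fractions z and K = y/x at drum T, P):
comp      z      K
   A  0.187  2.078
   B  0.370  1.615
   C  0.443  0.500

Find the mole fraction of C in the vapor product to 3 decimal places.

y_C = 0.301

Material balance + equilibrium reduce to Σ zᵢ(Kᵢ−1)/(1+V/F(Kᵢ−1)) = 0.
g(0) = ΣzᵢKᵢ − 1 = 0.208 and g(1) = 1 − Σzᵢ/Kᵢ = -0.205, so a root lies in (0, 1).
Newton–Raphson from V/F = 0.5:
  V/F = 0.500: g = 0.0097, g' = -0.370 → V/F = 0.526
Converged at V/F = 0.526.
Compositions from xᵢ = zᵢ/(1+V/F(Kᵢ−1)), yᵢ = Kᵢxᵢ:
  A: x = 0.119, y = 0.248
  B: x = 0.280, y = 0.451
  C: x = 0.601, y = 0.301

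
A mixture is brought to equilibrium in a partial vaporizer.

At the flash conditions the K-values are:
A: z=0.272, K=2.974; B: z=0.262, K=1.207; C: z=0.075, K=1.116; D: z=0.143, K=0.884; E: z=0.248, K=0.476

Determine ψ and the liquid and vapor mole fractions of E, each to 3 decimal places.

Material balance + equilibrium reduce to Σ zᵢ(Kᵢ−1)/(1+ψ(Kᵢ−1)) = 0.
Check two-phase: ΣzᵢKᵢ = 1.453 > 1 and Σzᵢ/Kᵢ = 1.059 > 1, so g(0) = 0.453 > 0 and g(1) = -0.059 < 0.
Newton iteration, ψ⁰ = 0.33:
  ψ = 0.330: g = 0.2099, g' = -0.501 → ψ = 0.749
  ψ = 0.749: g = 0.0395, g' = -0.369 → ψ = 0.856
  ψ = 0.856: g = -0.0005, g' = -0.382 → ψ = 0.855
Converged at ψ = 0.855.
Compositions from xᵢ = zᵢ/(1+ψ(Kᵢ−1)), yᵢ = Kᵢxᵢ:
  A: x = 0.101, y = 0.301
  B: x = 0.223, y = 0.269
  C: x = 0.068, y = 0.076
  D: x = 0.159, y = 0.140
  E: x = 0.449, y = 0.214

ψ = 0.855, x_E = 0.449, y_E = 0.214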